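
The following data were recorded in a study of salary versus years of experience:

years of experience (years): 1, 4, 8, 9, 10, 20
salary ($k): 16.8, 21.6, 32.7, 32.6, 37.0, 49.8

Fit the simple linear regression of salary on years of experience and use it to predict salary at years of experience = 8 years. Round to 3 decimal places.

30.573

n = 6, Σx = 52, Σy = 190.5, Σxy = 2024.2, Σx² = 662
Sxx = Σx² − (Σx)²/n = 662 − 450.666667 = 211.333333
Sxy = Σxy − (Σx)(Σy)/n = 2024.2 − 1651 = 373.2
b = Sxy/Sxx = 373.2/211.333333 = 1.765931
a = ȳ − b·x̄ = 31.75 − 1.765931·8.666667 = 16.445268
ŷ(8) = a + b·8 = 16.445268 + 1.765931·8 = 30.572713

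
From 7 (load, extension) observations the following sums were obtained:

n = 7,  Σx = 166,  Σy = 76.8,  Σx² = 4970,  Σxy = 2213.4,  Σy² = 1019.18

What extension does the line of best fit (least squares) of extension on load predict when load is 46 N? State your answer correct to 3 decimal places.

Sxx = Σx² − (Σx)²/n = 4970 − 3936.571429 = 1033.428571
Sxy = Σxy − (Σx)(Σy)/n = 2213.4 − 1821.257143 = 392.142857
b = Sxy/Sxx = 392.142857/1033.428571 = 0.379458
a = ȳ − b·x̄ = 10.971429 − 0.379458·23.714286 = 1.972850
ŷ(46) = a + b·46 = 1.972850 + 0.379458·46 = 19.427924

19.428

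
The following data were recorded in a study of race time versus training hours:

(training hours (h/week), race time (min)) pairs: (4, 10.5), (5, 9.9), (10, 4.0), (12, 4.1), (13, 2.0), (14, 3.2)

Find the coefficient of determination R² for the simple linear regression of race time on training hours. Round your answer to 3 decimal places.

n = 6, Σx = 58, Σy = 33.7, Σxy = 251.5, Σx² = 650, Σy² = 255.31
Sxx = Σx² − (Σx)²/n = 650 − 560.666667 = 89.333333
Sxy = Σxy − (Σx)(Σy)/n = 251.5 − 325.766667 = -74.266667
Syy = Σy² − (Σy)²/n = 255.31 − 189.281667 = 66.028333
R² = Sxy²/(Sxx·Syy) = (-74.266667)²/(89.333333·66.028333) = 0.935070

0.935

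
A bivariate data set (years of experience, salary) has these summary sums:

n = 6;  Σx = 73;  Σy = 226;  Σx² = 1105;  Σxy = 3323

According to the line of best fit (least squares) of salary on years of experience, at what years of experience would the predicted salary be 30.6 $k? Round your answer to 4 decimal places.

9.4941

Sxx = Σx² − (Σx)²/n = 1105 − 888.166667 = 216.833333
Sxy = Σxy − (Σx)(Σy)/n = 3323 − 2749.666667 = 573.333333
b = Sxy/Sxx = 573.333333/216.833333 = 2.644120
a = ȳ − b·x̄ = 37.666667 − 2.644120·12.166667 = 5.496541
Set a + b·x = 30.6: x = (30.6 − 5.496541) / 2.644120 = 9.494070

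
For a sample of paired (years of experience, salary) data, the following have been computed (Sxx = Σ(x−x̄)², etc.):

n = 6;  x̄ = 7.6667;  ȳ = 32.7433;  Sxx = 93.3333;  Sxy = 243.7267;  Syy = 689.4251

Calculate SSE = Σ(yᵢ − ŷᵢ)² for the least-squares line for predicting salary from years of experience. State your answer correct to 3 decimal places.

b = Sxy/Sxx = 243.7267/93.3333 = 2.611358
SSE = Syy − b·Sxy = 689.4251 − 2.611358·243.7267 = 52.967327

52.967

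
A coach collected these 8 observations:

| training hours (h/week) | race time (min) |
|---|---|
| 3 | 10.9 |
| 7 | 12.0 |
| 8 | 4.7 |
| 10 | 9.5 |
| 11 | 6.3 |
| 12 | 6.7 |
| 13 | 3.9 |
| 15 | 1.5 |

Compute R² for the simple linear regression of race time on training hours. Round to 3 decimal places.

0.619

n = 8, Σx = 79, Σy = 55.5, Σxy = 472.2, Σx² = 881, Σy² = 477.19
Sxx = Σx² − (Σx)²/n = 881 − 780.125 = 100.875
Sxy = Σxy − (Σx)(Σy)/n = 472.2 − 548.0625 = -75.8625
Syy = Σy² − (Σy)²/n = 477.19 − 385.03125 = 92.15875
R² = Sxy²/(Sxx·Syy) = (-75.8625)²/(100.875·92.15875) = 0.619062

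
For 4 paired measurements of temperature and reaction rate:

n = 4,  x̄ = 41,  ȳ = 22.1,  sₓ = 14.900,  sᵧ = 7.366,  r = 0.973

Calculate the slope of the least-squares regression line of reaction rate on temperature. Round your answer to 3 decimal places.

0.481

b = r · sᵧ/sₓ = 0.973 · 7.366/14.9 = 0.481015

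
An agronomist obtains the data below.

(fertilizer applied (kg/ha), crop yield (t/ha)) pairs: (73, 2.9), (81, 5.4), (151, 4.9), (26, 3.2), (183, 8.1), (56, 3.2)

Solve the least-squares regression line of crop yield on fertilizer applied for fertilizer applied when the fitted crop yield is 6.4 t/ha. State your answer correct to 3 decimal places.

158.358

n = 6, Σx = 570, Σy = 27.7, Σxy = 3133.7, Σx² = 71992
Sxx = Σx² − (Σx)²/n = 71992 − 54150 = 17842
Sxy = Σxy − (Σx)(Σy)/n = 3133.7 − 2631.5 = 502.2
b = Sxy/Sxx = 502.2/17842 = 0.028147
a = ȳ − b·x̄ = 4.616667 − 0.028147·95 = 1.942695
Set a + b·x = 6.4: x = (6.4 − 1.942695) / 0.028147 = 158.357693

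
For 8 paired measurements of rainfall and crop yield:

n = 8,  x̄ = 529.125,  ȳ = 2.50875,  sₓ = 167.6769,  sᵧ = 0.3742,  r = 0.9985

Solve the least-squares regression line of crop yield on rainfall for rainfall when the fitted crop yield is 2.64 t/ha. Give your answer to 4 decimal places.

b = r · sᵧ/sₓ = 0.9985 · 0.3742/167.6769 = 0.002228
a = ȳ − b·x̄ = 2.50875 − 0.002228·529.125 = 1.329687
Set a + b·x = 2.64: x = (2.64 − 1.329687) / 0.002228 = 588.025733

588.0257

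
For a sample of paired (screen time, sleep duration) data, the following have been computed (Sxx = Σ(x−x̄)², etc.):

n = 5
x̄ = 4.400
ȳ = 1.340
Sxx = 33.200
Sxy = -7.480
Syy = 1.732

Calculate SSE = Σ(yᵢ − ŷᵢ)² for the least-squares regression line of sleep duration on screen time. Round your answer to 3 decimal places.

0.047

b = Sxy/Sxx = -7.48/33.2 = -0.225301
SSE = Syy − b·Sxy = 1.732 − (-0.225301)·(-7.48) = 0.046747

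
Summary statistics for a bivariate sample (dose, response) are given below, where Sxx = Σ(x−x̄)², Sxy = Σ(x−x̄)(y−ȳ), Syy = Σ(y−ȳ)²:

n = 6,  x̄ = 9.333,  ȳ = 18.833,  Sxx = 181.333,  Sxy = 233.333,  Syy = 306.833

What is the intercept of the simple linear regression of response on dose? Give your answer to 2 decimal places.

b = Sxy/Sxx = 233.333/181.333 = 1.286765
a = ȳ − b·x̄ = 18.833 − 1.286765·9.333 = 6.823620

6.82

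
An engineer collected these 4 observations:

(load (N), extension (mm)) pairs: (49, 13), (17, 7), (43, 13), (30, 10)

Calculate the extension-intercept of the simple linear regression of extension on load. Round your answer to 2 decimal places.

n = 4, Σx = 139, Σy = 43, Σxy = 1615, Σx² = 5439
Sxx = Σx² − (Σx)²/n = 5439 − 4830.25 = 608.75
Sxy = Σxy − (Σx)(Σy)/n = 1615 − 1494.25 = 120.75
b = Sxy/Sxx = 120.75/608.75 = 0.198357
a = ȳ − b·x̄ = 10.75 − 0.198357·34.75 = 3.857084

3.86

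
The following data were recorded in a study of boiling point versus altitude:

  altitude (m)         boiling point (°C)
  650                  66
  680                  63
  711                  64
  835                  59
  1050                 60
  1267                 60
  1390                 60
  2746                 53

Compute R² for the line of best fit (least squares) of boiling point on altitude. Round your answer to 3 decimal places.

n = 8, Σx = 9329, Σy = 485, Σxy = 548467, Σx² = 14268051, Σy² = 29511
Sxx = Σx² − (Σx)²/n = 14268051 − 10878780.125 = 3389270.875
Sxy = Σxy − (Σx)(Σy)/n = 548467 − 565570.625 = -17103.625
Syy = Σy² − (Σy)²/n = 29511 − 29403.125 = 107.875
R² = Sxy²/(Sxx·Syy) = (-17103.625)²/(3389270.875·107.875) = 0.800109

0.800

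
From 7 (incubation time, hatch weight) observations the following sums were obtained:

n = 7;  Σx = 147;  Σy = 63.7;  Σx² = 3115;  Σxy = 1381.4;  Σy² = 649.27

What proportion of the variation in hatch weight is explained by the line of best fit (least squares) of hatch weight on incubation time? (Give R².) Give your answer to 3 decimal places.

Sxx = Σx² − (Σx)²/n = 3115 − 3087 = 28
Sxy = Σxy − (Σx)(Σy)/n = 1381.4 − 1337.7 = 43.7
Syy = Σy² − (Σy)²/n = 649.27 − 579.67 = 69.6
R² = Sxy²/(Sxx·Syy) = (43.7)²/(28·69.6) = 0.979931

0.980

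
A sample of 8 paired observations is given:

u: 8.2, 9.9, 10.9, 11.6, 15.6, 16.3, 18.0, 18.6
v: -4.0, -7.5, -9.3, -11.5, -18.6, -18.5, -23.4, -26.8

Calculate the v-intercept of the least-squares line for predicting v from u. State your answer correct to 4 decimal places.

n = 8, Σx = 109.1, Σy = -119.6, Σxy = -1853.21, Σx² = 1597.63
Sxx = Σx² − (Σx)²/n = 1597.63 − 1487.85125 = 109.77875
Sxy = Σxy − (Σx)(Σy)/n = -1853.21 − (-1631.045) = -222.165
b = Sxy/Sxx = -222.165/109.77875 = -2.023752
a = ȳ − b·x̄ = -14.95 − (-2.023752)·13.6375 = 12.648922

12.6489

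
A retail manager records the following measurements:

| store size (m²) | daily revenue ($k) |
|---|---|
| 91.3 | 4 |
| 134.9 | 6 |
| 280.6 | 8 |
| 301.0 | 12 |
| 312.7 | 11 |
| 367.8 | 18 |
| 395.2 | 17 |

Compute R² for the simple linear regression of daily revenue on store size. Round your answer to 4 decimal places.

n = 7, Σx = 1883.5, Σy = 76, Σxy = 23809.9, Σx² = 585112.23, Σy² = 994
Sxx = Σx² − (Σx)²/n = 585112.23 − 506796.035714 = 78316.194286
Sxy = Σxy − (Σx)(Σy)/n = 23809.9 − 20449.428571 = 3360.471429
Syy = Σy² − (Σy)²/n = 994 − 825.142857 = 168.857143
R² = Sxy²/(Sxx·Syy) = (3360.471429)²/(78316.194286·168.857143) = 0.853944

0.8539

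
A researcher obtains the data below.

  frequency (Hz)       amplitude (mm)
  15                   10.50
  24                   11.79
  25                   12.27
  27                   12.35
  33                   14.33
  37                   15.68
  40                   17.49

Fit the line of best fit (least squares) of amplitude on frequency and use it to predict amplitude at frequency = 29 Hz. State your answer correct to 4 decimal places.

13.5664

n = 7, Σx = 201, Σy = 94.41, Σxy = 2833.31, Σx² = 6213
Sxx = Σx² − (Σx)²/n = 6213 − 5771.571429 = 441.428571
Sxy = Σxy − (Σx)(Σy)/n = 2833.31 − 2710.915714 = 122.394286
b = Sxy/Sxx = 122.394286/441.428571 = 0.277269
a = ȳ − b·x̄ = 13.487143 − 0.277269·28.714286 = 5.525573
ŷ(29) = a + b·29 = 5.525573 + 0.277269·29 = 13.566362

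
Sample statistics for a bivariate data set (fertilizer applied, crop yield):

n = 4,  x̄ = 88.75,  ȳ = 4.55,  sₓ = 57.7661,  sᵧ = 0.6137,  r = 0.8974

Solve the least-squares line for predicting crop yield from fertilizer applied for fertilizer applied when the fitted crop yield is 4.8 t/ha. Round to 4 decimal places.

114.9723

b = r · sᵧ/sₓ = 0.8974 · 0.6137/57.7661 = 0.009534
a = ȳ − b·x̄ = 4.55 − 0.009534·88.75 = 3.703869
Set a + b·x = 4.8: x = (4.8 − 3.703869) / 0.009534 = 114.972305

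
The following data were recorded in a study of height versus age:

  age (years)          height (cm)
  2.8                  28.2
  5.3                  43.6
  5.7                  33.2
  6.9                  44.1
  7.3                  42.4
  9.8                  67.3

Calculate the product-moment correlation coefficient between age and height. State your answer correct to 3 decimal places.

0.905

n = 6, Σx = 37.8, Σy = 258.8, Σxy = 1772.63, Σx² = 265.36, Σy² = 12070.3
Sxx = Σx² − (Σx)²/n = 265.36 − 238.14 = 27.22
Sxy = Σxy − (Σx)(Σy)/n = 1772.63 − 1630.44 = 142.19
Syy = Σy² − (Σy)²/n = 12070.3 − 11162.906667 = 907.393333
r = Sxy/√(Sxx·Syy) = 142.19/√(24699.246533) = 142.19/157.159939 = 0.904747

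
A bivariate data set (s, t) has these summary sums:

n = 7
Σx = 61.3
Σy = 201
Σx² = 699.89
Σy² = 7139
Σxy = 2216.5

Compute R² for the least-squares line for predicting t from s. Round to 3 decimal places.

0.934

Sxx = Σx² − (Σx)²/n = 699.89 − 536.812857 = 163.077143
Sxy = Σxy − (Σx)(Σy)/n = 2216.5 − 1760.185714 = 456.314286
Syy = Σy² − (Σy)²/n = 7139 − 5771.571429 = 1367.428571
R² = Sxy²/(Sxx·Syy) = (456.314286)²/(163.077143·1367.428571) = 0.933750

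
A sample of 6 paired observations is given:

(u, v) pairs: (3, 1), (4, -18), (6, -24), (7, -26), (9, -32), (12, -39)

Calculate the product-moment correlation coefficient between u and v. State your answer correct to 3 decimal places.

-0.912

n = 6, Σx = 41, Σy = -138, Σxy = -1151, Σx² = 335, Σy² = 4122
Sxx = Σx² − (Σx)²/n = 335 − 280.166667 = 54.833333
Sxy = Σxy − (Σx)(Σy)/n = -1151 − (-943) = -208
Syy = Σy² − (Σy)²/n = 4122 − 3174 = 948
r = Sxy/√(Sxx·Syy) = -208/√(51982) = -208/227.995614 = -0.912298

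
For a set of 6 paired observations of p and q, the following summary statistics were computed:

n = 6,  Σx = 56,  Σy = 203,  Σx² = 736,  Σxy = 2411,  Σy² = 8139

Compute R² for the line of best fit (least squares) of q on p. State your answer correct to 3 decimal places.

Sxx = Σx² − (Σx)²/n = 736 − 522.666667 = 213.333333
Sxy = Σxy − (Σx)(Σy)/n = 2411 − 1894.666667 = 516.333333
Syy = Σy² − (Σy)²/n = 8139 − 6868.166667 = 1270.833333
R² = Sxy²/(Sxx·Syy) = (516.333333)²/(213.333333·1270.833333) = 0.983361

0.983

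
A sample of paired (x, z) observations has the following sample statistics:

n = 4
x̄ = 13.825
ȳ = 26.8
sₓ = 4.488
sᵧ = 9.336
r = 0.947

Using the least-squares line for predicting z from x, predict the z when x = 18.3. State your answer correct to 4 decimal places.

35.6156

b = r · sᵧ/sₓ = 0.947 · 9.336/4.488 = 1.969963
a = ȳ − b·x̄ = 26.8 − 1.969963·13.825 = -0.434732
ŷ(18.3) = a + b·18.3 = -0.434732 + 1.969963·18.3 = 35.615582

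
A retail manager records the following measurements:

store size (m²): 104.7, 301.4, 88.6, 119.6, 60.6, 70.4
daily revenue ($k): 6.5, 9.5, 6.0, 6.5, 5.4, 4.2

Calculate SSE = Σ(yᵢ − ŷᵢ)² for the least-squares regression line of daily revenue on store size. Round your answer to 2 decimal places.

1.81

n = 6, Σx = 745.3, Σy = 38.1, Σxy = 5475.77, Σx² = 132586.69, Σy² = 257.55
Sxx = Σx² − (Σx)²/n = 132586.69 − 92578.681667 = 40008.008333
Sxy = Σxy − (Σx)(Σy)/n = 5475.77 − 4732.655 = 743.115
Syy = Σy² − (Σy)²/n = 257.55 − 241.935 = 15.615
b = Sxy/Sxx = 743.115/40008.008333 = 0.018574
SSE = Syy − b·Sxy = 15.615 − 0.018574·743.115 = 1.812266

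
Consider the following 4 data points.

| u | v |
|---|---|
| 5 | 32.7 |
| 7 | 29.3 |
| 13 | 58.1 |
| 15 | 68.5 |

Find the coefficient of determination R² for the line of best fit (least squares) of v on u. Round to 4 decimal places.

0.9390

n = 4, Σx = 40, Σy = 188.6, Σxy = 2151.4, Σx² = 468, Σy² = 9995.64
Sxx = Σx² − (Σx)²/n = 468 − 400 = 68
Sxy = Σxy − (Σx)(Σy)/n = 2151.4 − 1886 = 265.4
Syy = Σy² − (Σy)²/n = 9995.64 − 8892.49 = 1103.15
R² = Sxy²/(Sxx·Syy) = (265.4)²/(68·1103.15) = 0.938984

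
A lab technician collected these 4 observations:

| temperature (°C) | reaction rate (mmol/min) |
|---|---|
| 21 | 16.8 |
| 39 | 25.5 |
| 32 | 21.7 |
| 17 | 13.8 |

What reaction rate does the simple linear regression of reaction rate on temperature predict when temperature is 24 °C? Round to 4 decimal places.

17.7837

n = 4, Σx = 109, Σy = 77.8, Σxy = 2276.3, Σx² = 3275
Sxx = Σx² − (Σx)²/n = 3275 − 2970.25 = 304.75
Sxy = Σxy − (Σx)(Σy)/n = 2276.3 − 2120.05 = 156.25
b = Sxy/Sxx = 156.25/304.75 = 0.512715
a = ȳ − b·x̄ = 19.45 − 0.512715·27.25 = 5.478507
ŷ(24) = a + b·24 = 5.478507 + 0.512715·24 = 17.783675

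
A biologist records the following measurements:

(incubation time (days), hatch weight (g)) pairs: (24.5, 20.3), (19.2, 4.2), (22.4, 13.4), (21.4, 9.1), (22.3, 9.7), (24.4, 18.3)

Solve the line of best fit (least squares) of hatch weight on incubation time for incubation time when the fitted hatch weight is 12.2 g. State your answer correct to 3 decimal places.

22.265

n = 6, Σx = 134.2, Σy = 75, Σxy = 1735.72, Σx² = 3021.26
Sxx = Σx² − (Σx)²/n = 3021.26 − 3001.606667 = 19.653333
Sxy = Σxy − (Σx)(Σy)/n = 1735.72 − 1677.5 = 58.22
b = Sxy/Sxx = 58.22/19.653333 = 2.962347
a = ȳ − b·x̄ = 12.5 − 2.962347·22.366667 = -53.757836
Set a + b·x = 12.2: x = (12.2 − (-53.757836)) / 2.962347 = 22.265396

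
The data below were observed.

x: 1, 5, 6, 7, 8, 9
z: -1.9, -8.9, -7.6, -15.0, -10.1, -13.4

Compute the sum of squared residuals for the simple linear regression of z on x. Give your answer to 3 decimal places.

n = 6, Σx = 36, Σy = -56.9, Σxy = -398.4, Σx² = 256, Σy² = 647.15
Sxx = Σx² − (Σx)²/n = 256 − 216 = 40
Sxy = Σxy − (Σx)(Σy)/n = -398.4 − (-341.4) = -57
Syy = Σy² − (Σy)²/n = 647.15 − 539.601667 = 107.548333
b = Sxy/Sxx = -57/40 = -1.425
SSE = Syy − b·Sxy = 107.548333 − (-1.425)·(-57) = 26.323333

26.323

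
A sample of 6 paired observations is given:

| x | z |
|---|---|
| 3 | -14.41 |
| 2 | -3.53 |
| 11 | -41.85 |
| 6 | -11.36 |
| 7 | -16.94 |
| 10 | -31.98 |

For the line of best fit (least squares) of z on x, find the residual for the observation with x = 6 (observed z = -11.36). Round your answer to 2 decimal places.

n = 6, Σx = 39, Σy = -120.07, Σxy = -1017.18, Σx² = 319
Sxx = Σx² − (Σx)²/n = 319 − 253.5 = 65.5
Sxy = Σxy − (Σx)(Σy)/n = -1017.18 − (-780.455) = -236.725
b = Sxy/Sxx = -236.725/65.5 = -3.614122
a = ȳ − b·x̄ = -20.011667 − (-3.614122)·6.5 = 3.480127
ŷ(6) = 3.480127 + (-3.614122)·6 = -18.204606
residual = y − ŷ = -11.36 − (-18.204606) = 6.844606

6.84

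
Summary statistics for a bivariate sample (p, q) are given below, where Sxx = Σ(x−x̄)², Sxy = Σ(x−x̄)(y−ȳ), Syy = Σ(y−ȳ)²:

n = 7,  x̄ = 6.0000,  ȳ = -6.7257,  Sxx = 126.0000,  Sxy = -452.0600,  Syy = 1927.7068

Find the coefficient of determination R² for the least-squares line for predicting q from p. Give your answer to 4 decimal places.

R² = Sxy²/(Sxx·Syy) = (-452.06)²/(126·1927.7068) = 0.841358

0.8414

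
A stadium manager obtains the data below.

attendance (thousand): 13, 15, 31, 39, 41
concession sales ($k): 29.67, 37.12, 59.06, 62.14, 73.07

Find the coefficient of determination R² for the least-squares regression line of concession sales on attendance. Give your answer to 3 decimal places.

0.959

n = 5, Σx = 139, Σy = 261.06, Σxy = 8192.7, Σx² = 4557, Σy² = 14946.8914
Sxx = Σx² − (Σx)²/n = 4557 − 3864.2 = 692.8
Sxy = Σxy − (Σx)(Σy)/n = 8192.7 − 7257.468 = 935.232
Syy = Σy² − (Σy)²/n = 14946.8914 − 13630.46472 = 1316.42668
R² = Sxy²/(Sxx·Syy) = (935.232)²/(692.8·1316.42668) = 0.959034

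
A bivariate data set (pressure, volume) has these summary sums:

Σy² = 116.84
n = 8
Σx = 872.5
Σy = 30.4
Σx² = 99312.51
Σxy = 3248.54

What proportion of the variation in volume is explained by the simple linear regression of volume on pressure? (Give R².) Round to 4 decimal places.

Sxx = Σx² − (Σx)²/n = 99312.51 − 95157.03125 = 4155.47875
Sxy = Σxy − (Σx)(Σy)/n = 3248.54 − 3315.5 = -66.96
Syy = Σy² − (Σy)²/n = 116.84 − 115.52 = 1.32
R² = Sxy²/(Sxx·Syy) = (-66.96)²/(4155.47875·1.32) = 0.817402

0.8174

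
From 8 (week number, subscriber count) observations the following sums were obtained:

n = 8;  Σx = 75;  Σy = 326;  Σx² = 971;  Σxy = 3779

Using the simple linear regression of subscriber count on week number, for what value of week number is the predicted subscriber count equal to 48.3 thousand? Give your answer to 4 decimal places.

12.1733

Sxx = Σx² − (Σx)²/n = 971 − 703.125 = 267.875
Sxy = Σxy − (Σx)(Σy)/n = 3779 − 3056.25 = 722.75
b = Sxy/Sxx = 722.75/267.875 = 2.698087
a = ȳ − b·x̄ = 40.75 − 2.698087·9.375 = 15.455436
Set a + b·x = 48.3: x = (48.3 − 15.455436) / 2.698087 = 12.173279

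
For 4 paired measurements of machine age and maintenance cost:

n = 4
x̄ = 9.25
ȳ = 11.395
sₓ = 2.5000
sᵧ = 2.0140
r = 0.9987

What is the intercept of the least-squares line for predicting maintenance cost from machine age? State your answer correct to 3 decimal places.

b = r · sᵧ/sₓ = 0.9987 · 2.014/2.5 = 0.804553
a = ȳ − b·x̄ = 11.395 − 0.804553·9.25 = 3.952887

3.953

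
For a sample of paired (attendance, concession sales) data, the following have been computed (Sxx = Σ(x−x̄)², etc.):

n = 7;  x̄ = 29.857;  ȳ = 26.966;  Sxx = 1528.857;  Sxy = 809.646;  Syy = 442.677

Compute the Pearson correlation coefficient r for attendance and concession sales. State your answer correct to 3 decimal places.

r = Sxy/√(Sxx·Syy) = 809.646/√(676789.830189) = 809.646/822.672371 = 0.984166

0.984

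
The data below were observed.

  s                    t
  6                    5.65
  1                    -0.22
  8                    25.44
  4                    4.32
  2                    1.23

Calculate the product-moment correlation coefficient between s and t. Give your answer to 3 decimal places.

0.871

n = 5, Σx = 21, Σy = 36.42, Σxy = 256.94, Σx² = 121, Σy² = 699.3398
Sxx = Σx² − (Σx)²/n = 121 − 88.2 = 32.8
Sxy = Σxy − (Σx)(Σy)/n = 256.94 − 152.964 = 103.976
Syy = Σy² − (Σy)²/n = 699.3398 − 265.28328 = 434.05652
r = Sxy/√(Sxx·Syy) = 103.976/√(14237.053856) = 103.976/119.319126 = 0.871411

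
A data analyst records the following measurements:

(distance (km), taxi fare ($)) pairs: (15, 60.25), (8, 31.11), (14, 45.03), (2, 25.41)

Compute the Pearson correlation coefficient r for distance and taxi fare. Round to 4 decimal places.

0.9119

n = 4, Σx = 39, Σy = 161.8, Σxy = 1833.87, Σx² = 489, Σy² = 7271.2636
Sxx = Σx² − (Σx)²/n = 489 − 380.25 = 108.75
Sxy = Σxy − (Σx)(Σy)/n = 1833.87 − 1577.55 = 256.32
Syy = Σy² − (Σy)²/n = 7271.2636 − 6544.81 = 726.4536
r = Sxy/√(Sxx·Syy) = 256.32/√(79001.829) = 256.32/281.072640 = 0.911935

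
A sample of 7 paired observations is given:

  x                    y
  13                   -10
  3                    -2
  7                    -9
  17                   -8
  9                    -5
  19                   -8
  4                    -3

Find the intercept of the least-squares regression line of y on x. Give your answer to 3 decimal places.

-2.853

n = 7, Σx = 72, Σy = -45, Σxy = -544, Σx² = 974
Sxx = Σx² − (Σx)²/n = 974 − 740.571429 = 233.428571
Sxy = Σxy − (Σx)(Σy)/n = -544 − (-462.857143) = -81.142857
b = Sxy/Sxx = -81.142857/233.428571 = -0.347613
a = ȳ − b·x̄ = -6.428571 − (-0.347613)·10.285714 = -2.853121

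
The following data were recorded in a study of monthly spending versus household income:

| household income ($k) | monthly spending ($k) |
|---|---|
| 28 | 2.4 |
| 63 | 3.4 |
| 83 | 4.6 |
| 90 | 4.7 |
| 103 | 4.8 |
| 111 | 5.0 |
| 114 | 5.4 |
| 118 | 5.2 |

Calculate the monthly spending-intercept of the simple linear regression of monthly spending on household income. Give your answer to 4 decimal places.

1.5485

n = 8, Σx = 710, Σy = 35.5, Σxy = 3364.8, Σx² = 69592
Sxx = Σx² − (Σx)²/n = 69592 − 63012.5 = 6579.5
Sxy = Σxy − (Σx)(Σy)/n = 3364.8 − 3150.625 = 214.175
b = Sxy/Sxx = 214.175/6579.5 = 0.032552
a = ȳ − b·x̄ = 4.4375 − 0.032552·88.75 = 1.548522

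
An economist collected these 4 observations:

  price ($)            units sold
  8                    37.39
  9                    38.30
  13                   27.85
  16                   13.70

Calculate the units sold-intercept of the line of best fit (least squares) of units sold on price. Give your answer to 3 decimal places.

n = 4, Σx = 46, Σy = 117.24, Σxy = 1225.07, Σx² = 570
Sxx = Σx² − (Σx)²/n = 570 − 529 = 41
Sxy = Σxy − (Σx)(Σy)/n = 1225.07 − 1348.26 = -123.19
b = Sxy/Sxx = -123.19/41 = -3.004634
a = ȳ − b·x̄ = 29.31 − (-3.004634)·11.5 = 63.863293

63.863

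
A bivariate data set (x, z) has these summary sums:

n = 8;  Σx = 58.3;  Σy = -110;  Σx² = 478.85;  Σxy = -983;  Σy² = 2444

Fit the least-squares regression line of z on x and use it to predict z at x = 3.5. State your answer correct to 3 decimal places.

Sxx = Σx² − (Σx)²/n = 478.85 − 424.86125 = 53.98875
Sxy = Σxy − (Σx)(Σy)/n = -983 − (-801.625) = -181.375
b = Sxy/Sxx = -181.375/53.98875 = -3.359496
a = ȳ − b·x̄ = -13.75 − (-3.359496)·7.2875 = 10.732328
ŷ(3.5) = a + b·3.5 = 10.732328 + (-3.359496)·3.5 = -1.025908

-1.026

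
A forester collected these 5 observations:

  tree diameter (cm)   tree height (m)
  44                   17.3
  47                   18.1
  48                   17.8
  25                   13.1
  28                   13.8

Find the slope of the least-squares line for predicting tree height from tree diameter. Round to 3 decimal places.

0.215

n = 5, Σx = 192, Σy = 80.1, Σxy = 3180.2, Σx² = 7858
Sxx = Σx² − (Σx)²/n = 7858 − 7372.8 = 485.2
Sxy = Σxy − (Σx)(Σy)/n = 3180.2 − 3075.84 = 104.36
b = Sxy/Sxx = 104.36/485.2 = 0.215087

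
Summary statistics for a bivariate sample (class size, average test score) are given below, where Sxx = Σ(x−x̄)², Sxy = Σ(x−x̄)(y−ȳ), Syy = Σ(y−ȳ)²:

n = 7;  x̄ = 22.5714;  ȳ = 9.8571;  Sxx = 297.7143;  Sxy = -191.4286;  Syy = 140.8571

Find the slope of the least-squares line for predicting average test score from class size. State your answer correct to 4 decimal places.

b = Sxy/Sxx = -191.4286/297.7143 = -0.642994

-0.6430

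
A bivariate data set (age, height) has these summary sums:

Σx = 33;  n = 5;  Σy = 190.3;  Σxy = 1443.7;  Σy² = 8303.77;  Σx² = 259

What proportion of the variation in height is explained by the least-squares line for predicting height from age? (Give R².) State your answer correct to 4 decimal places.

0.8062

Sxx = Σx² − (Σx)²/n = 259 − 217.8 = 41.2
Sxy = Σxy − (Σx)(Σy)/n = 1443.7 − 1255.98 = 187.72
Syy = Σy² − (Σy)²/n = 8303.77 − 7242.818 = 1060.952
R² = Sxy²/(Sxx·Syy) = (187.72)²/(41.2·1060.952) = 0.806173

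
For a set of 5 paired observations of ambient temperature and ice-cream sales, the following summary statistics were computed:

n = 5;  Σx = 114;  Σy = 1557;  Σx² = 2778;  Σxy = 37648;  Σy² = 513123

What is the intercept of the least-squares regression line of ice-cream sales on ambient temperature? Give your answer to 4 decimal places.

Sxx = Σx² − (Σx)²/n = 2778 − 2599.2 = 178.8
Sxy = Σxy − (Σx)(Σy)/n = 37648 − 35499.6 = 2148.4
b = Sxy/Sxx = 2148.4/178.8 = 12.015660
a = ȳ − b·x̄ = 311.4 − 12.015660·22.8 = 37.442953

37.4430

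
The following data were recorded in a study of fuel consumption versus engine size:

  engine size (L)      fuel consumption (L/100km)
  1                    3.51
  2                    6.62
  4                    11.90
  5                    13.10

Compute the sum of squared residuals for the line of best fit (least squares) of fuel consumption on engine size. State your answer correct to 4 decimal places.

n = 4, Σx = 12, Σy = 35.13, Σxy = 129.85, Σx² = 46, Σy² = 369.3645
Sxx = Σx² − (Σx)²/n = 46 − 36 = 10
Sxy = Σxy − (Σx)(Σy)/n = 129.85 − 105.39 = 24.46
Syy = Σy² − (Σy)²/n = 369.3645 − 308.529225 = 60.835275
b = Sxy/Sxx = 24.46/10 = 2.446
SSE = Syy − b·Sxy = 60.835275 − 2.446·24.46 = 1.006115

1.0061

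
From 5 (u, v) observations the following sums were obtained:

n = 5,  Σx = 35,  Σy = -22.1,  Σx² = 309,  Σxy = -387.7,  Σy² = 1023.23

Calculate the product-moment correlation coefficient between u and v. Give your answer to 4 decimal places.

Sxx = Σx² − (Σx)²/n = 309 − 245 = 64
Sxy = Σxy − (Σx)(Σy)/n = -387.7 − (-154.7) = -233
Syy = Σy² − (Σy)²/n = 1023.23 − 97.682 = 925.548
r = Sxy/√(Sxx·Syy) = -233/√(59235.072) = -233/243.382563 = -0.957341

-0.9573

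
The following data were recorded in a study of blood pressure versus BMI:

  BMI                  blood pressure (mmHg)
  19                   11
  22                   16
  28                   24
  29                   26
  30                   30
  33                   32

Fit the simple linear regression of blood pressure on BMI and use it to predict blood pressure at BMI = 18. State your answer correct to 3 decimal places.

n = 6, Σx = 161, Σy = 139, Σxy = 3943, Σx² = 4459
Sxx = Σx² − (Σx)²/n = 4459 − 4320.166667 = 138.833333
Sxy = Σxy − (Σx)(Σy)/n = 3943 − 3729.833333 = 213.166667
b = Sxy/Sxx = 213.166667/138.833333 = 1.535414
a = ȳ − b·x̄ = 23.166667 − 1.535414·26.833333 = -18.033613
ŷ(18) = a + b·18 = -18.033613 + 1.535414·18 = 9.603842

9.604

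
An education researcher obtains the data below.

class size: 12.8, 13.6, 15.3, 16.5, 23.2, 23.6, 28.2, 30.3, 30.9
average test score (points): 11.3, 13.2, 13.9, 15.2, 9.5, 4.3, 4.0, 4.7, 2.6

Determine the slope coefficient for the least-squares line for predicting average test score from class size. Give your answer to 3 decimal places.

-0.608

n = 9, Σx = 194.4, Σy = 78.7, Σxy = 1445.06, Σx² = 4618.48
Sxx = Σx² − (Σx)²/n = 4618.48 − 4199.04 = 419.44
Sxy = Σxy − (Σx)(Σy)/n = 1445.06 − 1699.92 = -254.86
b = Sxy/Sxx = -254.86/419.44 = -0.607620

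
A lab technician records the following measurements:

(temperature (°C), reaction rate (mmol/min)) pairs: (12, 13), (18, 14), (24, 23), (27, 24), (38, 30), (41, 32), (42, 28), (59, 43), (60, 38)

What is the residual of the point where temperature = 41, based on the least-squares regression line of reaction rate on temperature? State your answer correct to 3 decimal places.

n = 9, Σx = 321, Σy = 245, Σxy = 10053, Σx² = 13743
Sxx = Σx² − (Σx)²/n = 13743 − 11449 = 2294
Sxy = Σxy − (Σx)(Σy)/n = 10053 − 8738.333333 = 1314.666667
b = Sxy/Sxx = 1314.666667/2294 = 0.573089
a = ȳ − b·x̄ = 27.222222 − 0.573089·35.666667 = 6.782040
ŷ(41) = 6.782040 + 0.573089·41 = 30.278698
residual = y − ŷ = 32 − 30.278698 = 1.721302

1.721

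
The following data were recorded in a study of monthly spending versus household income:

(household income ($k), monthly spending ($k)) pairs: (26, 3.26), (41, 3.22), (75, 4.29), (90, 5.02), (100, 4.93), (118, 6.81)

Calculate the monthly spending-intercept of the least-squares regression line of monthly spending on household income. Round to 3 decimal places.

1.925

n = 6, Σx = 450, Σy = 27.53, Σxy = 2286.91, Σx² = 40006
Sxx = Σx² − (Σx)²/n = 40006 − 33750 = 6256
Sxy = Σxy − (Σx)(Σy)/n = 2286.91 − 2064.75 = 222.16
b = Sxy/Sxx = 222.16/6256 = 0.035512
a = ȳ − b·x̄ = 4.588333 − 0.035512·75 = 1.924970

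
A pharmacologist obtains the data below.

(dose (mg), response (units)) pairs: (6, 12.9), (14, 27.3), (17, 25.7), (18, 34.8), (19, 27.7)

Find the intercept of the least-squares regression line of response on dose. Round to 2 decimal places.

5.79

n = 5, Σx = 74, Σy = 128.4, Σxy = 2049.2, Σx² = 1206
Sxx = Σx² − (Σx)²/n = 1206 − 1095.2 = 110.8
Sxy = Σxy − (Σx)(Σy)/n = 2049.2 − 1900.32 = 148.88
b = Sxy/Sxx = 148.88/110.8 = 1.343682
a = ȳ − b·x̄ = 25.68 − 1.343682·14.8 = 5.793502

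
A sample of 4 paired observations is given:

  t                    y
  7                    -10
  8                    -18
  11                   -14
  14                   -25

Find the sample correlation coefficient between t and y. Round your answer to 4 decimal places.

-0.7910

n = 4, Σx = 40, Σy = -67, Σxy = -718, Σx² = 430, Σy² = 1245
Sxx = Σx² − (Σx)²/n = 430 − 400 = 30
Sxy = Σxy − (Σx)(Σy)/n = -718 − (-670) = -48
Syy = Σy² − (Σy)²/n = 1245 − 1122.25 = 122.75
r = Sxy/√(Sxx·Syy) = -48/√(3682.5) = -48/60.683606 = -0.790988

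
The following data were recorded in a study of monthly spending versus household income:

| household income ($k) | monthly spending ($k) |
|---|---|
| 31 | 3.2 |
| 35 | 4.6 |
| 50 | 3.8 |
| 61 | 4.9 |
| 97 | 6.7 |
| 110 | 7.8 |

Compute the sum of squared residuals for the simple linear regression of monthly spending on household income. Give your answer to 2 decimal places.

n = 6, Σx = 384, Σy = 31, Σxy = 2257, Σx² = 29916, Σy² = 175.58
Sxx = Σx² − (Σx)²/n = 29916 − 24576 = 5340
Sxy = Σxy − (Σx)(Σy)/n = 2257 − 1984 = 273
Syy = Σy² − (Σy)²/n = 175.58 − 160.166667 = 15.413333
b = Sxy/Sxx = 273/5340 = 0.051124
SSE = Syy − b·Sxy = 15.413333 − 0.051124·273 = 1.456592

1.46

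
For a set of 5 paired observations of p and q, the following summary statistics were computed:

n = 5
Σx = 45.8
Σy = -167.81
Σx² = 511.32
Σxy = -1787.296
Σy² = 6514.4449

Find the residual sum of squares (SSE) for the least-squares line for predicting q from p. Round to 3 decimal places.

200.666

Sxx = Σx² − (Σx)²/n = 511.32 − 419.528 = 91.792
Sxy = Σxy − (Σx)(Σy)/n = -1787.296 − (-1537.1396) = -250.1564
Syy = Σy² − (Σy)²/n = 6514.4449 − 5632.03922 = 882.40568
b = Sxy/Sxx = -250.1564/91.792 = -2.725253
SSE = Syy − b·Sxy = 882.40568 − (-2.725253)·(-250.1564) = 200.666264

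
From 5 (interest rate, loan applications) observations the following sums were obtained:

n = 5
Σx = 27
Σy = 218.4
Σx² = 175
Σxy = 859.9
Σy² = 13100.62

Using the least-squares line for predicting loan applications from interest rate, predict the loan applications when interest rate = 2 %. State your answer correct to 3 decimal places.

80.877

Sxx = Σx² − (Σx)²/n = 175 − 145.8 = 29.2
Sxy = Σxy − (Σx)(Σy)/n = 859.9 − 1179.36 = -319.46
b = Sxy/Sxx = -319.46/29.2 = -10.940411
a = ȳ − b·x̄ = 43.68 − (-10.940411)·5.4 = 102.758219
ŷ(2) = a + b·2 = 102.758219 + (-10.940411)·2 = 80.877397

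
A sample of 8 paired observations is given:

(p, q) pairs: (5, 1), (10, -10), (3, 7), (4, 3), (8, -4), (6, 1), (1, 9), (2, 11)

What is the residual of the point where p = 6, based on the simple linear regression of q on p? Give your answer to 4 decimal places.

n = 8, Σx = 39, Σy = 18, Σxy = -57, Σx² = 255
Sxx = Σx² − (Σx)²/n = 255 − 190.125 = 64.875
Sxy = Σxy − (Σx)(Σy)/n = -57 − 87.75 = -144.75
b = Sxy/Sxx = -144.75/64.875 = -2.231214
a = ȳ − b·x̄ = 2.25 − (-2.231214)·4.875 = 13.127168
ŷ(6) = 13.127168 + (-2.231214)·6 = -0.260116
residual = y − ŷ = 1 − (-0.260116) = 1.260116

1.2601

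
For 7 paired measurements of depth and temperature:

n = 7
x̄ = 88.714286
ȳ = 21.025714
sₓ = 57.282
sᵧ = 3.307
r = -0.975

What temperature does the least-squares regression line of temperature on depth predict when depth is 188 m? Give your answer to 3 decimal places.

15.437

b = r · sᵧ/sₓ = -0.975 · 3.307/57.282 = -0.056289
a = ȳ − b·x̄ = 21.025714 − (-0.056289)·88.714286 = 26.019319
ŷ(188) = a + b·188 = 26.019319 + (-0.056289)·188 = 15.437058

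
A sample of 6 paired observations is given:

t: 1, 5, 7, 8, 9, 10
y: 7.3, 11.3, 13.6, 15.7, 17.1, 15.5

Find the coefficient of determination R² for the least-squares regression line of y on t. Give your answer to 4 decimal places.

0.9310

n = 6, Σx = 40, Σy = 80.5, Σxy = 593.5, Σx² = 320, Σy² = 1145.09
Sxx = Σx² − (Σx)²/n = 320 − 266.666667 = 53.333333
Sxy = Σxy − (Σx)(Σy)/n = 593.5 − 536.666667 = 56.833333
Syy = Σy² − (Σy)²/n = 1145.09 − 1080.041667 = 65.048333
R² = Sxy²/(Sxx·Syy) = (56.833333)²/(53.333333·65.048333) = 0.931046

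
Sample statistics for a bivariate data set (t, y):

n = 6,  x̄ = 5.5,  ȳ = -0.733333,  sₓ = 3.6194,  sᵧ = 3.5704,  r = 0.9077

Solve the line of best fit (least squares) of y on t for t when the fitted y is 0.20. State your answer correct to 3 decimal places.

6.542

b = r · sᵧ/sₓ = 0.9077 · 3.5704/3.6194 = 0.895411
a = ȳ − b·x̄ = -0.733333 − 0.895411·5.5 = -5.658096
Set a + b·x = 0.20: x = (0.20 − (-5.658096)) / 0.895411 = 6.542351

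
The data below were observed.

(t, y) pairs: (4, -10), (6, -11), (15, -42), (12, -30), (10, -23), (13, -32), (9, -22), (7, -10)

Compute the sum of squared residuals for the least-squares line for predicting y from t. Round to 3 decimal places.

n = 8, Σx = 76, Σy = -180, Σxy = -2010, Σx² = 820, Σy² = 5022
Sxx = Σx² − (Σx)²/n = 820 − 722 = 98
Sxy = Σxy − (Σx)(Σy)/n = -2010 − (-1710) = -300
Syy = Σy² − (Σy)²/n = 5022 − 4050 = 972
b = Sxy/Sxx = -300/98 = -3.061224
SSE = Syy − b·Sxy = 972 − (-3.061224)·(-300) = 53.632653

53.633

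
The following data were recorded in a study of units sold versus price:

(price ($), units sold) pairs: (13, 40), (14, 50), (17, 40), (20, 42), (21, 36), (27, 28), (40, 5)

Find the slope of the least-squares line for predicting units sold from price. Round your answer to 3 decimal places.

n = 7, Σx = 152, Σy = 241, Σxy = 4452, Σx² = 3824
Sxx = Σx² − (Σx)²/n = 3824 − 3300.571429 = 523.428571
Sxy = Σxy − (Σx)(Σy)/n = 4452 − 5233.142857 = -781.142857
b = Sxy/Sxx = -781.142857/523.428571 = -1.492358

-1.492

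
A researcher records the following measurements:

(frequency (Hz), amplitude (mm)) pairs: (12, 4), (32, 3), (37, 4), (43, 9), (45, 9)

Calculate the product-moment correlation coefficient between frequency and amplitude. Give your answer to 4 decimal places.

n = 5, Σx = 169, Σy = 29, Σxy = 1084, Σx² = 6411, Σy² = 203
Sxx = Σx² − (Σx)²/n = 6411 − 5712.2 = 698.8
Sxy = Σxy − (Σx)(Σy)/n = 1084 − 980.2 = 103.8
Syy = Σy² − (Σy)²/n = 203 − 168.2 = 34.8
r = Sxy/√(Sxx·Syy) = 103.8/√(24318.24) = 103.8/155.943067 = 0.665628

0.6656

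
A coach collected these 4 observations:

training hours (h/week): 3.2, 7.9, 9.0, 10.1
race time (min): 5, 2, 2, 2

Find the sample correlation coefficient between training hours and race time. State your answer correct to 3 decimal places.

n = 4, Σx = 30.2, Σy = 11, Σxy = 70, Σx² = 255.66, Σy² = 37
Sxx = Σx² − (Σx)²/n = 255.66 − 228.01 = 27.65
Sxy = Σxy − (Σx)(Σy)/n = 70 − 83.05 = -13.05
Syy = Σy² − (Σy)²/n = 37 − 30.25 = 6.75
r = Sxy/√(Sxx·Syy) = -13.05/√(186.6375) = -13.05/13.661534 = -0.955237

-0.955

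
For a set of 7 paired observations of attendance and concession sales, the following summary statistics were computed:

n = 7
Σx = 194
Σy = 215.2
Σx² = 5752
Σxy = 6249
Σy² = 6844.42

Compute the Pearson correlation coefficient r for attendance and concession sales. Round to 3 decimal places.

Sxx = Σx² − (Σx)²/n = 5752 − 5376.571429 = 375.428571
Sxy = Σxy − (Σx)(Σy)/n = 6249 − 5964.114286 = 284.885714
Syy = Σy² − (Σy)²/n = 6844.42 − 6615.862857 = 228.557143
r = Sxy/√(Sxx·Syy) = 284.885714/√(85806.881633) = 284.885714/292.928117 = 0.972545

0.973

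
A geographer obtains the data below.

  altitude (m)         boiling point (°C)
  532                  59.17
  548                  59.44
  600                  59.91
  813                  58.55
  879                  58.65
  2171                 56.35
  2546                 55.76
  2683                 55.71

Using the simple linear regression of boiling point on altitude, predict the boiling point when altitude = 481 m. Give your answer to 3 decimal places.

n = 8, Σx = 10772, Σy = 463.54, Σxy = 612922.8, Σx² = 20770784
Sxx = Σx² − (Σx)²/n = 20770784 − 14504498 = 6266286
Sxy = Σxy − (Σx)(Σy)/n = 612922.8 − 624156.61 = -11233.81
b = Sxy/Sxx = -11233.81/6266286 = -0.001793
a = ȳ − b·x̄ = 57.9425 − (-0.001793)·1346.5 = 60.356422
ŷ(481) = a + b·481 = 60.356422 + (-0.001793)·481 = 59.494115

59.494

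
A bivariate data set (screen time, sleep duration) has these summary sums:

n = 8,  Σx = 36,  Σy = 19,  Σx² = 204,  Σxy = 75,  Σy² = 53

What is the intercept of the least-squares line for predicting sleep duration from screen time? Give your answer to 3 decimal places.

3.500

Sxx = Σx² − (Σx)²/n = 204 − 162 = 42
Sxy = Σxy − (Σx)(Σy)/n = 75 − 85.5 = -10.5
b = Sxy/Sxx = -10.5/42 = -0.25
a = ȳ − b·x̄ = 2.375 − (-0.25)·4.5 = 3.5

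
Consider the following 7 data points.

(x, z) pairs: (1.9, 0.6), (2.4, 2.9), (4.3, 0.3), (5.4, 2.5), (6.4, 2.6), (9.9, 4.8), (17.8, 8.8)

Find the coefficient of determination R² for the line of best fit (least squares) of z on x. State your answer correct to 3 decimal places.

0.870

n = 7, Σx = 48.1, Σy = 22.5, Σxy = 243.69, Σx² = 512.83, Σy² = 122.35
Sxx = Σx² − (Σx)²/n = 512.83 − 330.515714 = 182.314286
Sxy = Σxy − (Σx)(Σy)/n = 243.69 − 154.607143 = 89.082857
Syy = Σy² − (Σy)²/n = 122.35 − 72.321429 = 50.028571
R² = Sxy²/(Sxx·Syy) = (89.082857)²/(182.314286·50.028571) = 0.870061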